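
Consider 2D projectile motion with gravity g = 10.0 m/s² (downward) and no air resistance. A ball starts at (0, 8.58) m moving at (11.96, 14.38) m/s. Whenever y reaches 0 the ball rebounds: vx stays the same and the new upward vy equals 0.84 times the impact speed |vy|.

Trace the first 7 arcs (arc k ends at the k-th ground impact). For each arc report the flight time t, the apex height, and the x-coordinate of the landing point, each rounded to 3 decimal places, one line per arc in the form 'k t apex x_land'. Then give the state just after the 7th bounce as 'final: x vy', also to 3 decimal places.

1 3.383 18.919 40.463
2 3.268 13.349 79.548
3 2.745 9.419 112.379
4 2.306 6.646 139.957
5 1.937 4.690 163.123
6 1.627 3.309 182.582
7 1.367 2.335 198.928
final: 198.928 5.740

Arc 1: start y=8.580, vy=14.380 → t=3.383, apex=18.919, x_land=40.463, impact vy=-19.452
  bounce: vy ← 0.84·19.452 = 16.340
Arc 2: start y=0.000, vy=16.340 → t=3.268, apex=13.349, x_land=79.548, impact vy=-16.340
  bounce: vy ← 0.84·16.340 = 13.725
Arc 3: start y=0.000, vy=13.725 → t=2.745, apex=9.419, x_land=112.379, impact vy=-13.725
  bounce: vy ← 0.84·13.725 = 11.529
Arc 4: start y=0.000, vy=11.529 → t=2.306, apex=6.646, x_land=139.957, impact vy=-11.529
  bounce: vy ← 0.84·11.529 = 9.685
Arc 5: start y=0.000, vy=9.685 → t=1.937, apex=4.690, x_land=163.123, impact vy=-9.685
  bounce: vy ← 0.84·9.685 = 8.135
Arc 6: start y=0.000, vy=8.135 → t=1.627, apex=3.309, x_land=182.582, impact vy=-8.135
  bounce: vy ← 0.84·8.135 = 6.833
Arc 7: start y=0.000, vy=6.833 → t=1.367, apex=2.335, x_land=198.928, impact vy=-6.833
  bounce: vy ← 0.84·6.833 = 5.740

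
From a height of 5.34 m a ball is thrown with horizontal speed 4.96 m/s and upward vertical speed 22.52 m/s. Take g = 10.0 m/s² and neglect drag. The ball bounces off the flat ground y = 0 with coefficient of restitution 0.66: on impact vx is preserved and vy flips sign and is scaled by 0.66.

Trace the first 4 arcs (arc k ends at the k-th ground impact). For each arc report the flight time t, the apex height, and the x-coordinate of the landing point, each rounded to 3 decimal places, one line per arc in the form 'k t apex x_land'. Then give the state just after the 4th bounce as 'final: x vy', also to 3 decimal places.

Arc 1: start y=5.340, vy=22.520 → t=4.730, apex=30.698, x_land=23.460, impact vy=-24.778
  bounce: vy ← 0.66·24.778 = 16.353
Arc 2: start y=0.000, vy=16.353 → t=3.271, apex=13.372, x_land=39.682, impact vy=-16.353
  bounce: vy ← 0.66·16.353 = 10.793
Arc 3: start y=0.000, vy=10.793 → t=2.159, apex=5.825, x_land=50.389, impact vy=-10.793
  bounce: vy ← 0.66·10.793 = 7.124
Arc 4: start y=0.000, vy=7.124 → t=1.425, apex=2.537, x_land=57.456, impact vy=-7.124
  bounce: vy ← 0.66·7.124 = 4.702

1 4.730 30.698 23.460
2 3.271 13.372 39.682
3 2.159 5.825 50.389
4 1.425 2.537 57.456
final: 57.456 4.702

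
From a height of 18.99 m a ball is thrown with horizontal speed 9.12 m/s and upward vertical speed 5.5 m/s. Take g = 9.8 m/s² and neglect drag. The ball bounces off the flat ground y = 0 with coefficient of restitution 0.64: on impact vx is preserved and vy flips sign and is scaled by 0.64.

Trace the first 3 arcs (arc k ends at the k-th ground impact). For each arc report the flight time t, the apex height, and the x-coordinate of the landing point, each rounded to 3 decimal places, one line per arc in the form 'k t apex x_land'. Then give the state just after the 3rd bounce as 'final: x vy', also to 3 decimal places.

1 2.608 20.533 23.788
2 2.620 8.410 47.684
3 1.677 3.445 62.978
final: 62.978 5.259

Arc 1: start y=18.990, vy=5.500 → t=2.608, apex=20.533, x_land=23.788, impact vy=-20.061
  bounce: vy ← 0.64·20.061 = 12.839
Arc 2: start y=0.000, vy=12.839 → t=2.620, apex=8.410, x_land=47.684, impact vy=-12.839
  bounce: vy ← 0.64·12.839 = 8.217
Arc 3: start y=0.000, vy=8.217 → t=1.677, apex=3.445, x_land=62.978, impact vy=-8.217
  bounce: vy ← 0.64·8.217 = 5.259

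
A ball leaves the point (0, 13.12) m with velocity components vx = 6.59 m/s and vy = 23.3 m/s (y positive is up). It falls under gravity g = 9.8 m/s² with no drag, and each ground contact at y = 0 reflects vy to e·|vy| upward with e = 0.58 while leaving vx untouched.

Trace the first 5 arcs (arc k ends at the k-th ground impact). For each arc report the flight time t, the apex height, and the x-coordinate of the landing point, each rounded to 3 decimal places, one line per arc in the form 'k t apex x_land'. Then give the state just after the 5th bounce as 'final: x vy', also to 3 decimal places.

Arc 1: start y=13.120, vy=23.300 → t=5.264, apex=40.818, x_land=34.688, impact vy=-28.285
  bounce: vy ← 0.58·28.285 = 16.405
Arc 2: start y=0.000, vy=16.405 → t=3.348, apex=13.731, x_land=56.752, impact vy=-16.405
  bounce: vy ← 0.58·16.405 = 9.515
Arc 3: start y=0.000, vy=9.515 → t=1.942, apex=4.619, x_land=69.549, impact vy=-9.515
  bounce: vy ← 0.58·9.515 = 5.519
Arc 4: start y=0.000, vy=5.519 → t=1.126, apex=1.554, x_land=76.971, impact vy=-5.519
  bounce: vy ← 0.58·5.519 = 3.201
Arc 5: start y=0.000, vy=3.201 → t=0.653, apex=0.523, x_land=81.276, impact vy=-3.201
  bounce: vy ← 0.58·3.201 = 1.857

1 5.264 40.818 34.688
2 3.348 13.731 56.752
3 1.942 4.619 69.549
4 1.126 1.554 76.971
5 0.653 0.523 81.276
final: 81.276 1.857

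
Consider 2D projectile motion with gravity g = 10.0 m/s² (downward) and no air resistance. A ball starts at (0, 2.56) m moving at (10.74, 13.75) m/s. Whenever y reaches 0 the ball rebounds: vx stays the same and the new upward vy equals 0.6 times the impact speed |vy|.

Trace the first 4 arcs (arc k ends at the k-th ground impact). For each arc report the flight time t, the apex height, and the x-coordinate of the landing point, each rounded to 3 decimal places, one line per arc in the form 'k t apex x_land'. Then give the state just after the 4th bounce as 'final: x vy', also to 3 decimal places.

Arc 1: start y=2.560, vy=13.750 → t=2.925, apex=12.013, x_land=31.415, impact vy=-15.500
  bounce: vy ← 0.6·15.500 = 9.300
Arc 2: start y=0.000, vy=9.300 → t=1.860, apex=4.325, x_land=51.392, impact vy=-9.300
  bounce: vy ← 0.6·9.300 = 5.580
Arc 3: start y=0.000, vy=5.580 → t=1.116, apex=1.557, x_land=63.378, impact vy=-5.580
  bounce: vy ← 0.6·5.580 = 3.348
Arc 4: start y=0.000, vy=3.348 → t=0.670, apex=0.560, x_land=70.570, impact vy=-3.348
  bounce: vy ← 0.6·3.348 = 2.009

1 2.925 12.013 31.415
2 1.860 4.325 51.392
3 1.116 1.557 63.378
4 0.670 0.560 70.570
final: 70.570 2.009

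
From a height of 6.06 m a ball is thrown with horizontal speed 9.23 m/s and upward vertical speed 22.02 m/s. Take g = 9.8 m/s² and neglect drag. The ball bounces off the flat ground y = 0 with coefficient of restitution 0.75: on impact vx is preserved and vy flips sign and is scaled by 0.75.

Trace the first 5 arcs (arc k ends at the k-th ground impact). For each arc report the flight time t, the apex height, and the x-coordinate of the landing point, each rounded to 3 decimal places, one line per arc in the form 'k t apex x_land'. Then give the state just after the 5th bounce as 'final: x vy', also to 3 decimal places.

Arc 1: start y=6.060, vy=22.020 → t=4.754, apex=30.799, x_land=43.880, impact vy=-24.569
  bounce: vy ← 0.75·24.569 = 18.427
Arc 2: start y=0.000, vy=18.427 → t=3.761, apex=17.324, x_land=78.590, impact vy=-18.427
  bounce: vy ← 0.75·18.427 = 13.820
Arc 3: start y=0.000, vy=13.820 → t=2.820, apex=9.745, x_land=104.623, impact vy=-13.820
  bounce: vy ← 0.75·13.820 = 10.365
Arc 4: start y=0.000, vy=10.365 → t=2.115, apex=5.482, x_land=124.148, impact vy=-10.365
  bounce: vy ← 0.75·10.365 = 7.774
Arc 5: start y=0.000, vy=7.774 → t=1.587, apex=3.083, x_land=138.791, impact vy=-7.774
  bounce: vy ← 0.75·7.774 = 5.830

1 4.754 30.799 43.880
2 3.761 17.324 78.590
3 2.820 9.745 104.623
4 2.115 5.482 124.148
5 1.587 3.083 138.791
final: 138.791 5.830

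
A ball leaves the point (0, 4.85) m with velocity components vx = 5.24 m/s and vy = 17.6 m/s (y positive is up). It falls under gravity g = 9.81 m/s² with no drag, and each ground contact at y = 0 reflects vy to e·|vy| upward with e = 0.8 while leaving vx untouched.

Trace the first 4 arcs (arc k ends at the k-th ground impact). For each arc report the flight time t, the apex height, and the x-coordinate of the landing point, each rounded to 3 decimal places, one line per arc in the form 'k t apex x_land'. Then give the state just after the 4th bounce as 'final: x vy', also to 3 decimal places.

1 3.845 20.638 20.149
2 3.282 13.208 37.347
3 2.626 8.453 51.105
4 2.100 5.410 62.111
final: 62.111 8.242

Arc 1: start y=4.850, vy=17.600 → t=3.845, apex=20.638, x_land=20.149, impact vy=-20.123
  bounce: vy ← 0.8·20.123 = 16.098
Arc 2: start y=0.000, vy=16.098 → t=3.282, apex=13.208, x_land=37.347, impact vy=-16.098
  bounce: vy ← 0.8·16.098 = 12.878
Arc 3: start y=0.000, vy=12.878 → t=2.626, apex=8.453, x_land=51.105, impact vy=-12.878
  bounce: vy ← 0.8·12.878 = 10.303
Arc 4: start y=0.000, vy=10.303 → t=2.100, apex=5.410, x_land=62.111, impact vy=-10.303
  bounce: vy ← 0.8·10.303 = 8.242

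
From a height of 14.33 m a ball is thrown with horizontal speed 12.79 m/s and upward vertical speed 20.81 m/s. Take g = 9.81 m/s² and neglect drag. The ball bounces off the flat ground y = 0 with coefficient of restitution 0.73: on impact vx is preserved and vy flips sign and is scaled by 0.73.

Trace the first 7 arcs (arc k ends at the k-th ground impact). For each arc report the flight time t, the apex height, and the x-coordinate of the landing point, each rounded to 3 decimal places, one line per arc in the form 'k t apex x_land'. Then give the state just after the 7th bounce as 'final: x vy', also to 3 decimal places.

Arc 1: start y=14.330, vy=20.810 → t=4.846, apex=36.402, x_land=61.974, impact vy=-26.725
  bounce: vy ← 0.73·26.725 = 19.509
Arc 2: start y=0.000, vy=19.509 → t=3.977, apex=19.399, x_land=112.845, impact vy=-19.509
  bounce: vy ← 0.73·19.509 = 14.242
Arc 3: start y=0.000, vy=14.242 → t=2.903, apex=10.338, x_land=149.981, impact vy=-14.242
  bounce: vy ← 0.73·14.242 = 10.396
Arc 4: start y=0.000, vy=10.396 → t=2.120, apex=5.509, x_land=177.090, impact vy=-10.396
  bounce: vy ← 0.73·10.396 = 7.589
Arc 5: start y=0.000, vy=7.589 → t=1.547, apex=2.936, x_land=196.879, impact vy=-7.589
  bounce: vy ← 0.73·7.589 = 5.540
Arc 6: start y=0.000, vy=5.540 → t=1.130, apex=1.564, x_land=211.326, impact vy=-5.540
  bounce: vy ← 0.73·5.540 = 4.044
Arc 7: start y=0.000, vy=4.044 → t=0.825, apex=0.834, x_land=221.871, impact vy=-4.044
  bounce: vy ← 0.73·4.044 = 2.952

1 4.846 36.402 61.974
2 3.977 19.399 112.845
3 2.903 10.338 149.981
4 2.120 5.509 177.090
5 1.547 2.936 196.879
6 1.130 1.564 211.326
7 0.825 0.834 221.871
final: 221.871 2.952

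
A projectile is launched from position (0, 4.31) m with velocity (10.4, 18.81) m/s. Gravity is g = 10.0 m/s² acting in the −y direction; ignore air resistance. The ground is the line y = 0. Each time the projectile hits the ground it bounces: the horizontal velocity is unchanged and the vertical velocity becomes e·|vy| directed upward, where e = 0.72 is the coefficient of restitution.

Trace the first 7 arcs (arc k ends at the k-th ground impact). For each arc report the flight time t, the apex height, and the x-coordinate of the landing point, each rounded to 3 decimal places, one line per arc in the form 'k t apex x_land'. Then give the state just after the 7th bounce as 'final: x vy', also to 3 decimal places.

Arc 1: start y=4.310, vy=18.810 → t=3.979, apex=22.001, x_land=41.378, impact vy=-20.977
  bounce: vy ← 0.72·20.977 = 15.103
Arc 2: start y=0.000, vy=15.103 → t=3.021, apex=11.405, x_land=72.793, impact vy=-15.103
  bounce: vy ← 0.72·15.103 = 10.874
Arc 3: start y=0.000, vy=10.874 → t=2.175, apex=5.912, x_land=95.411, impact vy=-10.874
  bounce: vy ← 0.72·10.874 = 7.829
Arc 4: start y=0.000, vy=7.829 → t=1.566, apex=3.065, x_land=111.696, impact vy=-7.829
  bounce: vy ← 0.72·7.829 = 5.637
Arc 5: start y=0.000, vy=5.637 → t=1.127, apex=1.589, x_land=123.422, impact vy=-5.637
  bounce: vy ← 0.72·5.637 = 4.059
Arc 6: start y=0.000, vy=4.059 → t=0.812, apex=0.824, x_land=131.864, impact vy=-4.059
  bounce: vy ← 0.72·4.059 = 2.922
Arc 7: start y=0.000, vy=2.922 → t=0.584, apex=0.427, x_land=137.942, impact vy=-2.922
  bounce: vy ← 0.72·2.922 = 2.104

1 3.979 22.001 41.378
2 3.021 11.405 72.793
3 2.175 5.912 95.411
4 1.566 3.065 111.696
5 1.127 1.589 123.422
6 0.812 0.824 131.864
7 0.584 0.427 137.942
final: 137.942 2.104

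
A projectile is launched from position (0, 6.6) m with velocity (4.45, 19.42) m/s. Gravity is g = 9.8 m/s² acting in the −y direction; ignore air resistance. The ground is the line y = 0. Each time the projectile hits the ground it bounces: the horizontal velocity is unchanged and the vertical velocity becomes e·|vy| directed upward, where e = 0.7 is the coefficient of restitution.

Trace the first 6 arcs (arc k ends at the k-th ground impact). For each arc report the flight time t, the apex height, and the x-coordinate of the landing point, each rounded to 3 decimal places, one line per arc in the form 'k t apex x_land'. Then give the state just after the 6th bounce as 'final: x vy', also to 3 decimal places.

Arc 1: start y=6.600, vy=19.420 → t=4.278, apex=25.842, x_land=19.038, impact vy=-22.505
  bounce: vy ← 0.7·22.505 = 15.754
Arc 2: start y=0.000, vy=15.754 → t=3.215, apex=12.662, x_land=33.345, impact vy=-15.754
  bounce: vy ← 0.7·15.754 = 11.028
Arc 3: start y=0.000, vy=11.028 → t=2.251, apex=6.205, x_land=43.360, impact vy=-11.028
  bounce: vy ← 0.7·11.028 = 7.719
Arc 4: start y=0.000, vy=7.719 → t=1.575, apex=3.040, x_land=50.370, impact vy=-7.719
  bounce: vy ← 0.7·7.719 = 5.404
Arc 5: start y=0.000, vy=5.404 → t=1.103, apex=1.490, x_land=55.277, impact vy=-5.404
  bounce: vy ← 0.7·5.404 = 3.782
Arc 6: start y=0.000, vy=3.782 → t=0.772, apex=0.730, x_land=58.712, impact vy=-3.782
  bounce: vy ← 0.7·3.782 = 2.648

1 4.278 25.842 19.038
2 3.215 12.662 33.345
3 2.251 6.205 43.360
4 1.575 3.040 50.370
5 1.103 1.490 55.277
6 0.772 0.730 58.712
final: 58.712 2.648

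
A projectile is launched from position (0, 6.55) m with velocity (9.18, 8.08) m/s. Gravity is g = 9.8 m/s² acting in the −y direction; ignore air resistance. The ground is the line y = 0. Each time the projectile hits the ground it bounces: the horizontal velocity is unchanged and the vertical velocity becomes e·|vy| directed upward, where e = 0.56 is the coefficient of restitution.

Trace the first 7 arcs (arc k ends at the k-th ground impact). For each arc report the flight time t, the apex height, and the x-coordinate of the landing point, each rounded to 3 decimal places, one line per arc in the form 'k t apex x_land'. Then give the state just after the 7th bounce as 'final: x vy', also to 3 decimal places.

Arc 1: start y=6.550, vy=8.080 → t=2.245, apex=9.881, x_land=20.605, impact vy=-13.916
  bounce: vy ← 0.56·13.916 = 7.793
Arc 2: start y=0.000, vy=7.793 → t=1.590, apex=3.099, x_land=35.205, impact vy=-7.793
  bounce: vy ← 0.56·7.793 = 4.364
Arc 3: start y=0.000, vy=4.364 → t=0.891, apex=0.972, x_land=43.381, impact vy=-4.364
  bounce: vy ← 0.56·4.364 = 2.444
Arc 4: start y=0.000, vy=2.444 → t=0.499, apex=0.305, x_land=47.960, impact vy=-2.444
  bounce: vy ← 0.56·2.444 = 1.369
Arc 5: start y=0.000, vy=1.369 → t=0.279, apex=0.096, x_land=50.524, impact vy=-1.369
  bounce: vy ← 0.56·1.369 = 0.766
Arc 6: start y=0.000, vy=0.766 → t=0.156, apex=0.030, x_land=51.960, impact vy=-0.766
  bounce: vy ← 0.56·0.766 = 0.429
Arc 7: start y=0.000, vy=0.429 → t=0.088, apex=0.009, x_land=52.764, impact vy=-0.429
  bounce: vy ← 0.56·0.429 = 0.240

1 2.245 9.881 20.605
2 1.590 3.099 35.205
3 0.891 0.972 43.381
4 0.499 0.305 47.960
5 0.279 0.096 50.524
6 0.156 0.030 51.960
7 0.088 0.009 52.764
final: 52.764 0.240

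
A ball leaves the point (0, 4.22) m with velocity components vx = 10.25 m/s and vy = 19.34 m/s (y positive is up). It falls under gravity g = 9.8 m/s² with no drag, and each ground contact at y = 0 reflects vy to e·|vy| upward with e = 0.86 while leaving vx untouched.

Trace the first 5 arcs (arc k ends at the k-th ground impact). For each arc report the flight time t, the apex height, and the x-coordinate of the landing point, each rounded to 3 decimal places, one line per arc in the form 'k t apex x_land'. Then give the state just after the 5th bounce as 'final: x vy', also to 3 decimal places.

1 4.154 23.303 42.581
2 3.751 17.235 81.028
3 3.226 12.747 114.093
4 2.774 9.428 142.528
5 2.386 6.973 166.983
final: 166.983 10.054

Arc 1: start y=4.220, vy=19.340 → t=4.154, apex=23.303, x_land=42.581, impact vy=-21.372
  bounce: vy ← 0.86·21.372 = 18.380
Arc 2: start y=0.000, vy=18.380 → t=3.751, apex=17.235, x_land=81.028, impact vy=-18.380
  bounce: vy ← 0.86·18.380 = 15.806
Arc 3: start y=0.000, vy=15.806 → t=3.226, apex=12.747, x_land=114.093, impact vy=-15.806
  bounce: vy ← 0.86·15.806 = 13.594
Arc 4: start y=0.000, vy=13.594 → t=2.774, apex=9.428, x_land=142.528, impact vy=-13.594
  bounce: vy ← 0.86·13.594 = 11.690
Arc 5: start y=0.000, vy=11.690 → t=2.386, apex=6.973, x_land=166.983, impact vy=-11.690
  bounce: vy ← 0.86·11.690 = 10.054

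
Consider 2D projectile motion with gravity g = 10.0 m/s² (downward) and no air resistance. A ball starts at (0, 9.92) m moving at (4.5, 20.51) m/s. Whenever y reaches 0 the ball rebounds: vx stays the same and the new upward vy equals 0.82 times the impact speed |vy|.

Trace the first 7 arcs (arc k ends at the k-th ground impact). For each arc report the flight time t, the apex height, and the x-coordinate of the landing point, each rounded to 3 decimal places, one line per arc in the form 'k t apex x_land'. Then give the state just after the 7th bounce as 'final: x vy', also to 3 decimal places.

1 4.539 30.953 20.426
2 4.080 20.813 38.788
3 3.346 13.995 53.845
4 2.744 9.410 66.192
5 2.250 6.327 76.316
6 1.845 4.254 84.618
7 1.513 2.861 91.425
final: 91.425 6.202

Arc 1: start y=9.920, vy=20.510 → t=4.539, apex=30.953, x_land=20.426, impact vy=-24.881
  bounce: vy ← 0.82·24.881 = 20.402
Arc 2: start y=0.000, vy=20.402 → t=4.080, apex=20.813, x_land=38.788, impact vy=-20.402
  bounce: vy ← 0.82·20.402 = 16.730
Arc 3: start y=0.000, vy=16.730 → t=3.346, apex=13.995, x_land=53.845, impact vy=-16.730
  bounce: vy ← 0.82·16.730 = 13.719
Arc 4: start y=0.000, vy=13.719 → t=2.744, apex=9.410, x_land=66.192, impact vy=-13.719
  bounce: vy ← 0.82·13.719 = 11.249
Arc 5: start y=0.000, vy=11.249 → t=2.250, apex=6.327, x_land=76.316, impact vy=-11.249
  bounce: vy ← 0.82·11.249 = 9.224
Arc 6: start y=0.000, vy=9.224 → t=1.845, apex=4.254, x_land=84.618, impact vy=-9.224
  bounce: vy ← 0.82·9.224 = 7.564
Arc 7: start y=0.000, vy=7.564 → t=1.513, apex=2.861, x_land=91.425, impact vy=-7.564
  bounce: vy ← 0.82·7.564 = 6.202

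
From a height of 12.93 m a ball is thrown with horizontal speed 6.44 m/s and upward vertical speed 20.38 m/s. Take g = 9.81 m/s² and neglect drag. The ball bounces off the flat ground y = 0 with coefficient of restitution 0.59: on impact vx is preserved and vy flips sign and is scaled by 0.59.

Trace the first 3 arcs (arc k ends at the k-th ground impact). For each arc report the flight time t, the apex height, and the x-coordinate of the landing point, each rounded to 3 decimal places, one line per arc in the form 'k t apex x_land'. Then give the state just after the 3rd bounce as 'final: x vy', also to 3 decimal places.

1 4.714 34.099 30.359
2 3.111 11.870 50.396
3 1.836 4.132 62.217
final: 62.217 5.312

Arc 1: start y=12.930, vy=20.380 → t=4.714, apex=34.099, x_land=30.359, impact vy=-25.866
  bounce: vy ← 0.59·25.866 = 15.261
Arc 2: start y=0.000, vy=15.261 → t=3.111, apex=11.870, x_land=50.396, impact vy=-15.261
  bounce: vy ← 0.59·15.261 = 9.004
Arc 3: start y=0.000, vy=9.004 → t=1.836, apex=4.132, x_land=62.217, impact vy=-9.004
  bounce: vy ← 0.59·9.004 = 5.312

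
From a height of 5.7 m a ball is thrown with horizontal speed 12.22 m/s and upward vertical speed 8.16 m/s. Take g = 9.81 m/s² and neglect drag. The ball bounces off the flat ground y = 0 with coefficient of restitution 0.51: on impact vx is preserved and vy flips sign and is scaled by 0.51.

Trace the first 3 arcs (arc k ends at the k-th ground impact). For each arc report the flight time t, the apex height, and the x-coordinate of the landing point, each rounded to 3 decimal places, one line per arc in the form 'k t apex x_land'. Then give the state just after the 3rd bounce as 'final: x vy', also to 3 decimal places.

1 2.193 9.094 26.804
2 1.389 2.365 43.775
3 0.708 0.615 52.431
final: 52.431 1.772

Arc 1: start y=5.700, vy=8.160 → t=2.193, apex=9.094, x_land=26.804, impact vy=-13.357
  bounce: vy ← 0.51·13.357 = 6.812
Arc 2: start y=0.000, vy=6.812 → t=1.389, apex=2.365, x_land=43.775, impact vy=-6.812
  bounce: vy ← 0.51·6.812 = 3.474
Arc 3: start y=0.000, vy=3.474 → t=0.708, apex=0.615, x_land=52.431, impact vy=-3.474
  bounce: vy ← 0.51·3.474 = 1.772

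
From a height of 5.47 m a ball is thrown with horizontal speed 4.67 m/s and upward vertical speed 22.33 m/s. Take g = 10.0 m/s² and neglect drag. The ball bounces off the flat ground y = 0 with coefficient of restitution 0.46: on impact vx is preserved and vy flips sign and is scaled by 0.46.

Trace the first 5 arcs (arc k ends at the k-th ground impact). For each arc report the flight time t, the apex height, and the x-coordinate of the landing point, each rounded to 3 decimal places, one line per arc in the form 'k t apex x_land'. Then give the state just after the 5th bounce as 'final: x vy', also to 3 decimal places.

Arc 1: start y=5.470, vy=22.330 → t=4.699, apex=30.401, x_land=21.944, impact vy=-24.658
  bounce: vy ← 0.46·24.658 = 11.343
Arc 2: start y=0.000, vy=11.343 → t=2.269, apex=6.433, x_land=32.538, impact vy=-11.343
  bounce: vy ← 0.46·11.343 = 5.218
Arc 3: start y=0.000, vy=5.218 → t=1.044, apex=1.361, x_land=37.411, impact vy=-5.218
  bounce: vy ← 0.46·5.218 = 2.400
Arc 4: start y=0.000, vy=2.400 → t=0.480, apex=0.288, x_land=39.653, impact vy=-2.400
  bounce: vy ← 0.46·2.400 = 1.104
Arc 5: start y=0.000, vy=1.104 → t=0.221, apex=0.061, x_land=40.684, impact vy=-1.104
  bounce: vy ← 0.46·1.104 = 0.508

1 4.699 30.401 21.944
2 2.269 6.433 32.538
3 1.044 1.361 37.411
4 0.480 0.288 39.653
5 0.221 0.061 40.684
final: 40.684 0.508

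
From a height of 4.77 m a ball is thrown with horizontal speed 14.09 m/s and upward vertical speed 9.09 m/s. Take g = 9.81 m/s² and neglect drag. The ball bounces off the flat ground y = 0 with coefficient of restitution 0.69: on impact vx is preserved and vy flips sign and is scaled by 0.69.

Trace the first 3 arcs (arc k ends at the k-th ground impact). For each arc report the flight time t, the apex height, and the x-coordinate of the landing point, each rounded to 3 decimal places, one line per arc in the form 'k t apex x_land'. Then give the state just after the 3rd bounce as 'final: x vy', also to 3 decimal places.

1 2.280 8.981 32.122
2 1.867 4.276 58.433
3 1.288 2.036 76.588
final: 76.588 4.361

Arc 1: start y=4.770, vy=9.090 → t=2.280, apex=8.981, x_land=32.122, impact vy=-13.275
  bounce: vy ← 0.69·13.275 = 9.159
Arc 2: start y=0.000, vy=9.159 → t=1.867, apex=4.276, x_land=58.433, impact vy=-9.159
  bounce: vy ← 0.69·9.159 = 6.320
Arc 3: start y=0.000, vy=6.320 → t=1.288, apex=2.036, x_land=76.588, impact vy=-6.320
  bounce: vy ← 0.69·6.320 = 4.361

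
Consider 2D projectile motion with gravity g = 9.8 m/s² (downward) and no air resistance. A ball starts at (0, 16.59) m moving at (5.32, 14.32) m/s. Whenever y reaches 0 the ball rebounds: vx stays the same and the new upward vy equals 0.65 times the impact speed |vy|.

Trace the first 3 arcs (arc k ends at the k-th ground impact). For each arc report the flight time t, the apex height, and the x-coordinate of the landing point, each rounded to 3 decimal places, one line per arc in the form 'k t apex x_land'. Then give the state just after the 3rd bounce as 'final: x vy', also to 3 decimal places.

Arc 1: start y=16.590, vy=14.320 → t=3.811, apex=27.052, x_land=20.274, impact vy=-23.027
  bounce: vy ← 0.65·23.027 = 14.967
Arc 2: start y=0.000, vy=14.967 → t=3.055, apex=11.430, x_land=36.524, impact vy=-14.967
  bounce: vy ← 0.65·14.967 = 9.729
Arc 3: start y=0.000, vy=9.729 → t=1.985, apex=4.829, x_land=47.087, impact vy=-9.729
  bounce: vy ← 0.65·9.729 = 6.324

1 3.811 27.052 20.274
2 3.055 11.430 36.524
3 1.985 4.829 47.087
final: 47.087 6.324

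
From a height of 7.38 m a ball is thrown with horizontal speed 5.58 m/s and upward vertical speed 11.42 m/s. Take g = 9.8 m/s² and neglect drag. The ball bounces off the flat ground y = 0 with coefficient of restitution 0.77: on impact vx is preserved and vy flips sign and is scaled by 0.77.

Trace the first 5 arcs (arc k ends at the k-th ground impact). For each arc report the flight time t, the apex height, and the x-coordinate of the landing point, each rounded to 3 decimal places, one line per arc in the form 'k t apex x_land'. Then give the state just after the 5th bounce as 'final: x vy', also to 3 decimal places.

Arc 1: start y=7.380, vy=11.420 → t=2.858, apex=14.034, x_land=15.946, impact vy=-16.585
  bounce: vy ← 0.77·16.585 = 12.771
Arc 2: start y=0.000, vy=12.771 → t=2.606, apex=8.321, x_land=30.488, impact vy=-12.771
  bounce: vy ← 0.77·12.771 = 9.833
Arc 3: start y=0.000, vy=9.833 → t=2.007, apex=4.933, x_land=41.686, impact vy=-9.833
  bounce: vy ← 0.77·9.833 = 7.572
Arc 4: start y=0.000, vy=7.572 → t=1.545, apex=2.925, x_land=50.309, impact vy=-7.572
  bounce: vy ← 0.77·7.572 = 5.830
Arc 5: start y=0.000, vy=5.830 → t=1.190, apex=1.734, x_land=56.948, impact vy=-5.830
  bounce: vy ← 0.77·5.830 = 4.489

1 2.858 14.034 15.946
2 2.606 8.321 30.488
3 2.007 4.933 41.686
4 1.545 2.925 50.309
5 1.190 1.734 56.948
final: 56.948 4.489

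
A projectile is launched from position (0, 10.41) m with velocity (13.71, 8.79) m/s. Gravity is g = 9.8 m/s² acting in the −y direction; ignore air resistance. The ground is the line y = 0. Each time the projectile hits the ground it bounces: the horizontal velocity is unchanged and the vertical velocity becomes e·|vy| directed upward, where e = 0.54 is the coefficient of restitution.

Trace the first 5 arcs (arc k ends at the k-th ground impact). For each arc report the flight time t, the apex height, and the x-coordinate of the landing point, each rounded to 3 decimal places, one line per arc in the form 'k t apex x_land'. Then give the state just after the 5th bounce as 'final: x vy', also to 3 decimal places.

Arc 1: start y=10.410, vy=8.790 → t=2.608, apex=14.352, x_land=35.761, impact vy=-16.772
  bounce: vy ← 0.54·16.772 = 9.057
Arc 2: start y=0.000, vy=9.057 → t=1.848, apex=4.185, x_land=61.102, impact vy=-9.057
  bounce: vy ← 0.54·9.057 = 4.891
Arc 3: start y=0.000, vy=4.891 → t=0.998, apex=1.220, x_land=74.786, impact vy=-4.891
  bounce: vy ← 0.54·4.891 = 2.641
Arc 4: start y=0.000, vy=2.641 → t=0.539, apex=0.356, x_land=82.175, impact vy=-2.641
  bounce: vy ← 0.54·2.641 = 1.426
Arc 5: start y=0.000, vy=1.426 → t=0.291, apex=0.104, x_land=86.165, impact vy=-1.426
  bounce: vy ← 0.54·1.426 = 0.770

1 2.608 14.352 35.761
2 1.848 4.185 61.102
3 0.998 1.220 74.786
4 0.539 0.356 82.175
5 0.291 0.104 86.165
final: 86.165 0.770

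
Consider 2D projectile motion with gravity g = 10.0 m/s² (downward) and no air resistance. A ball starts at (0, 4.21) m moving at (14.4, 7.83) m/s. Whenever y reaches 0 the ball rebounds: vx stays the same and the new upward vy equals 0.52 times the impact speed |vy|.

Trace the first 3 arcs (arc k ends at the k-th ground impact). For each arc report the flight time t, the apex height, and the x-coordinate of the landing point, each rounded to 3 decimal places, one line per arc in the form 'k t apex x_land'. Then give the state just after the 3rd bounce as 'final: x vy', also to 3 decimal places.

1 1.989 7.275 28.645
2 1.255 1.967 46.711
3 0.652 0.532 56.104
final: 56.104 1.696

Arc 1: start y=4.210, vy=7.830 → t=1.989, apex=7.275, x_land=28.645, impact vy=-12.063
  bounce: vy ← 0.52·12.063 = 6.273
Arc 2: start y=0.000, vy=6.273 → t=1.255, apex=1.967, x_land=46.711, impact vy=-6.273
  bounce: vy ← 0.52·6.273 = 3.262
Arc 3: start y=0.000, vy=3.262 → t=0.652, apex=0.532, x_land=56.104, impact vy=-3.262
  bounce: vy ← 0.52·3.262 = 1.696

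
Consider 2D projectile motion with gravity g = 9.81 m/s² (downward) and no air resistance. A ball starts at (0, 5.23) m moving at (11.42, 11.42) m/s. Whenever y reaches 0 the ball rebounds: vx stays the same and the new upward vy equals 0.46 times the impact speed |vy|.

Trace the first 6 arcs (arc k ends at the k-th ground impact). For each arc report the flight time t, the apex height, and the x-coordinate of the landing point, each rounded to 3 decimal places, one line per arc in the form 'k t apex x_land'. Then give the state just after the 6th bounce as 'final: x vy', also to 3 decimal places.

1 2.720 11.877 31.065
2 1.432 2.513 47.414
3 0.659 0.532 54.934
4 0.303 0.113 58.394
5 0.139 0.024 59.985
6 0.064 0.005 60.717
final: 60.717 0.145

Arc 1: start y=5.230, vy=11.420 → t=2.720, apex=11.877, x_land=31.065, impact vy=-15.265
  bounce: vy ← 0.46·15.265 = 7.022
Arc 2: start y=0.000, vy=7.022 → t=1.432, apex=2.513, x_land=47.414, impact vy=-7.022
  bounce: vy ← 0.46·7.022 = 3.230
Arc 3: start y=0.000, vy=3.230 → t=0.659, apex=0.532, x_land=54.934, impact vy=-3.230
  bounce: vy ← 0.46·3.230 = 1.486
Arc 4: start y=0.000, vy=1.486 → t=0.303, apex=0.113, x_land=58.394, impact vy=-1.486
  bounce: vy ← 0.46·1.486 = 0.683
Arc 5: start y=0.000, vy=0.683 → t=0.139, apex=0.024, x_land=59.985, impact vy=-0.683
  bounce: vy ← 0.46·0.683 = 0.314
Arc 6: start y=0.000, vy=0.314 → t=0.064, apex=0.005, x_land=60.717, impact vy=-0.314
  bounce: vy ← 0.46·0.314 = 0.145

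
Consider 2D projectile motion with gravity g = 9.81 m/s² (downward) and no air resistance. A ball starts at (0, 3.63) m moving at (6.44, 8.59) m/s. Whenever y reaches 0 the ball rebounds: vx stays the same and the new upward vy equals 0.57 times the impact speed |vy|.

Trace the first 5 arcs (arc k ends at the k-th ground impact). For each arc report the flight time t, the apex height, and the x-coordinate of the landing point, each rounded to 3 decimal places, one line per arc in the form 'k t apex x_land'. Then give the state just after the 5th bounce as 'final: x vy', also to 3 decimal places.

1 2.103 7.391 13.544
2 1.399 2.401 22.556
3 0.798 0.780 27.693
4 0.455 0.253 30.621
5 0.259 0.082 32.290
final: 32.290 0.725

Arc 1: start y=3.630, vy=8.590 → t=2.103, apex=7.391, x_land=13.544, impact vy=-12.042
  bounce: vy ← 0.57·12.042 = 6.864
Arc 2: start y=0.000, vy=6.864 → t=1.399, apex=2.401, x_land=22.556, impact vy=-6.864
  bounce: vy ← 0.57·6.864 = 3.912
Arc 3: start y=0.000, vy=3.912 → t=0.798, apex=0.780, x_land=27.693, impact vy=-3.912
  bounce: vy ← 0.57·3.912 = 2.230
Arc 4: start y=0.000, vy=2.230 → t=0.455, apex=0.253, x_land=30.621, impact vy=-2.230
  bounce: vy ← 0.57·2.230 = 1.271
Arc 5: start y=0.000, vy=1.271 → t=0.259, apex=0.082, x_land=32.290, impact vy=-1.271
  bounce: vy ← 0.57·1.271 = 0.725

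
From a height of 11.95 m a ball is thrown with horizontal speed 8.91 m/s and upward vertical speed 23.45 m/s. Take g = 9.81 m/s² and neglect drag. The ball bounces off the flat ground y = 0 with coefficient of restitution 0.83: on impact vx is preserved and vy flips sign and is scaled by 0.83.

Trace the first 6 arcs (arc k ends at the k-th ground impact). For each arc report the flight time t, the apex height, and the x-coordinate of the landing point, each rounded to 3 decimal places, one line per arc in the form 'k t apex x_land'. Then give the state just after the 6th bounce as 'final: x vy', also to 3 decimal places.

Arc 1: start y=11.950, vy=23.450 → t=5.245, apex=39.978, x_land=46.736, impact vy=-28.006
  bounce: vy ← 0.83·28.006 = 23.245
Arc 2: start y=0.000, vy=23.245 → t=4.739, apex=27.541, x_land=88.961, impact vy=-23.245
  bounce: vy ← 0.83·23.245 = 19.294
Arc 3: start y=0.000, vy=19.294 → t=3.933, apex=18.973, x_land=124.008, impact vy=-19.294
  bounce: vy ← 0.83·19.294 = 16.014
Arc 4: start y=0.000, vy=16.014 → t=3.265, apex=13.070, x_land=153.098, impact vy=-16.014
  bounce: vy ← 0.83·16.014 = 13.291
Arc 5: start y=0.000, vy=13.291 → t=2.710, apex=9.004, x_land=177.242, impact vy=-13.291
  bounce: vy ← 0.83·13.291 = 11.032
Arc 6: start y=0.000, vy=11.032 → t=2.249, apex=6.203, x_land=197.281, impact vy=-11.032
  bounce: vy ← 0.83·11.032 = 9.156

1 5.245 39.978 46.736
2 4.739 27.541 88.961
3 3.933 18.973 124.008
4 3.265 13.070 153.098
5 2.710 9.004 177.242
6 2.249 6.203 197.281
final: 197.281 9.156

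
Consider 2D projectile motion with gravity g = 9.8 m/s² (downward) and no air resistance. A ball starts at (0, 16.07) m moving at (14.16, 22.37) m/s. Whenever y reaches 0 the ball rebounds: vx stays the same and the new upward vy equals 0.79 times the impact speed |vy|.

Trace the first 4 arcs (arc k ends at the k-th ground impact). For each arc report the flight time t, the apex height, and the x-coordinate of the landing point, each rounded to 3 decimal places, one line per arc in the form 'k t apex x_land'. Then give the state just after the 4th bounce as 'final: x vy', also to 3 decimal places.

Arc 1: start y=16.070, vy=22.370 → t=5.196, apex=41.601, x_land=73.581, impact vy=-28.555
  bounce: vy ← 0.79·28.555 = 22.558
Arc 2: start y=0.000, vy=22.558 → t=4.604, apex=25.963, x_land=138.771, impact vy=-22.558
  bounce: vy ← 0.79·22.558 = 17.821
Arc 3: start y=0.000, vy=17.821 → t=3.637, apex=16.204, x_land=190.270, impact vy=-17.821
  bounce: vy ← 0.79·17.821 = 14.079
Arc 4: start y=0.000, vy=14.079 → t=2.873, apex=10.113, x_land=230.955, impact vy=-14.079
  bounce: vy ← 0.79·14.079 = 11.122

1 5.196 41.601 73.581
2 4.604 25.963 138.771
3 3.637 16.204 190.270
4 2.873 10.113 230.955
final: 230.955 11.122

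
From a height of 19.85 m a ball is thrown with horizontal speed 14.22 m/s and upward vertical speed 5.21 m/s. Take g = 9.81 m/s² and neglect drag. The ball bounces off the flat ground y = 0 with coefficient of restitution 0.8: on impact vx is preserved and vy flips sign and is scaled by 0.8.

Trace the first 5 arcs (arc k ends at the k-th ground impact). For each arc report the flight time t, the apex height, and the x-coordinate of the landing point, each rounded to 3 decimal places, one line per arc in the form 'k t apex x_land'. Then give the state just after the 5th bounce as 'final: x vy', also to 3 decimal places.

1 2.612 21.233 37.138
2 3.329 13.589 84.477
3 2.663 8.697 122.347
4 2.131 5.566 152.643
5 1.704 3.562 176.880
final: 176.880 6.688

Arc 1: start y=19.850, vy=5.210 → t=2.612, apex=21.233, x_land=37.138, impact vy=-20.411
  bounce: vy ← 0.8·20.411 = 16.329
Arc 2: start y=0.000, vy=16.329 → t=3.329, apex=13.589, x_land=84.477, impact vy=-16.329
  bounce: vy ← 0.8·16.329 = 13.063
Arc 3: start y=0.000, vy=13.063 → t=2.663, apex=8.697, x_land=122.347, impact vy=-13.063
  bounce: vy ← 0.8·13.063 = 10.450
Arc 4: start y=0.000, vy=10.450 → t=2.131, apex=5.566, x_land=152.643, impact vy=-10.450
  bounce: vy ← 0.8·10.450 = 8.360
Arc 5: start y=0.000, vy=8.360 → t=1.704, apex=3.562, x_land=176.880, impact vy=-8.360
  bounce: vy ← 0.8·8.360 = 6.688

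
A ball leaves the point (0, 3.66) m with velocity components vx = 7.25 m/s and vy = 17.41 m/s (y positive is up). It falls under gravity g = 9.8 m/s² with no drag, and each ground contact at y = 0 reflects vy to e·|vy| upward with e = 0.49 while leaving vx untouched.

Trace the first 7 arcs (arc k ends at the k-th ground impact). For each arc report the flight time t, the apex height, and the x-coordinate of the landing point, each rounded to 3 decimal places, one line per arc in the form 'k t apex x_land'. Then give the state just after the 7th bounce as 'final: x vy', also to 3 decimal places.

1 3.752 19.125 27.203
2 1.936 4.592 41.240
3 0.949 1.103 48.118
4 0.465 0.265 51.488
5 0.228 0.064 53.139
6 0.112 0.015 53.948
7 0.055 0.004 54.345
final: 54.345 0.131

Arc 1: start y=3.660, vy=17.410 → t=3.752, apex=19.125, x_land=27.203, impact vy=-19.361
  bounce: vy ← 0.49·19.361 = 9.487
Arc 2: start y=0.000, vy=9.487 → t=1.936, apex=4.592, x_land=41.240, impact vy=-9.487
  bounce: vy ← 0.49·9.487 = 4.649
Arc 3: start y=0.000, vy=4.649 → t=0.949, apex=1.103, x_land=48.118, impact vy=-4.649
  bounce: vy ← 0.49·4.649 = 2.278
Arc 4: start y=0.000, vy=2.278 → t=0.465, apex=0.265, x_land=51.488, impact vy=-2.278
  bounce: vy ← 0.49·2.278 = 1.116
Arc 5: start y=0.000, vy=1.116 → t=0.228, apex=0.064, x_land=53.139, impact vy=-1.116
  bounce: vy ← 0.49·1.116 = 0.547
Arc 6: start y=0.000, vy=0.547 → t=0.112, apex=0.015, x_land=53.948, impact vy=-0.547
  bounce: vy ← 0.49·0.547 = 0.268
Arc 7: start y=0.000, vy=0.268 → t=0.055, apex=0.004, x_land=54.345, impact vy=-0.268
  bounce: vy ← 0.49·0.268 = 0.131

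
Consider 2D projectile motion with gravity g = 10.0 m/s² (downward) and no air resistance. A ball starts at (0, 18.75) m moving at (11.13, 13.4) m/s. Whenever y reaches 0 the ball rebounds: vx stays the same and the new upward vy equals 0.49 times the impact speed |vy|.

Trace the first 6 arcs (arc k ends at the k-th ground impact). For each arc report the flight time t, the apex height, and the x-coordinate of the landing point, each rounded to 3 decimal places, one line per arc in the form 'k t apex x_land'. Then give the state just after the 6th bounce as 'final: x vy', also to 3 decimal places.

1 3.695 27.728 41.124
2 2.308 6.657 66.810
3 1.131 1.598 79.396
4 0.554 0.384 85.564
5 0.272 0.092 88.586
6 0.133 0.022 90.066
final: 90.066 0.326

Arc 1: start y=18.750, vy=13.400 → t=3.695, apex=27.728, x_land=41.124, impact vy=-23.549
  bounce: vy ← 0.49·23.549 = 11.539
Arc 2: start y=0.000, vy=11.539 → t=2.308, apex=6.657, x_land=66.810, impact vy=-11.539
  bounce: vy ← 0.49·11.539 = 5.654
Arc 3: start y=0.000, vy=5.654 → t=1.131, apex=1.598, x_land=79.396, impact vy=-5.654
  bounce: vy ← 0.49·5.654 = 2.771
Arc 4: start y=0.000, vy=2.771 → t=0.554, apex=0.384, x_land=85.564, impact vy=-2.771
  bounce: vy ← 0.49·2.771 = 1.358
Arc 5: start y=0.000, vy=1.358 → t=0.272, apex=0.092, x_land=88.586, impact vy=-1.358
  bounce: vy ← 0.49·1.358 = 0.665
Arc 6: start y=0.000, vy=0.665 → t=0.133, apex=0.022, x_land=90.066, impact vy=-0.665
  bounce: vy ← 0.49·0.665 = 0.326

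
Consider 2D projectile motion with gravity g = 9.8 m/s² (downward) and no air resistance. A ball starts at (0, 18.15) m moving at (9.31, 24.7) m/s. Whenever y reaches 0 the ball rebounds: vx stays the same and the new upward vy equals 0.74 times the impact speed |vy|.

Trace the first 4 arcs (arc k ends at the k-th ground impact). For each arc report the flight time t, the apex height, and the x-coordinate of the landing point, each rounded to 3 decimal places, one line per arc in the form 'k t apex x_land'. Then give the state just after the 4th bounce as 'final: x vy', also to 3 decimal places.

1 5.692 49.277 52.989
2 4.693 26.984 96.684
3 3.473 14.776 129.019
4 2.570 8.092 152.947
final: 152.947 9.319

Arc 1: start y=18.150, vy=24.700 → t=5.692, apex=49.277, x_land=52.989, impact vy=-31.078
  bounce: vy ← 0.74·31.078 = 22.998
Arc 2: start y=0.000, vy=22.998 → t=4.693, apex=26.984, x_land=96.684, impact vy=-22.998
  bounce: vy ← 0.74·22.998 = 17.018
Arc 3: start y=0.000, vy=17.018 → t=3.473, apex=14.776, x_land=129.019, impact vy=-17.018
  bounce: vy ← 0.74·17.018 = 12.593
Arc 4: start y=0.000, vy=12.593 → t=2.570, apex=8.092, x_land=152.947, impact vy=-12.593
  bounce: vy ← 0.74·12.593 = 9.319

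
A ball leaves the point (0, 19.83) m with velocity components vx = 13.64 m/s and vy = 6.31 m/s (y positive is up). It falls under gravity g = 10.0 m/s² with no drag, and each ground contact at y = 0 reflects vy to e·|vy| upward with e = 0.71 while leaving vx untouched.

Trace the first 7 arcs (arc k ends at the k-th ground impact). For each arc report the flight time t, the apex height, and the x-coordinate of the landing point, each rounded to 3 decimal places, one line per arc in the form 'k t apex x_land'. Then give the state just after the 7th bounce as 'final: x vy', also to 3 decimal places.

1 2.720 21.821 37.102
2 2.966 11.000 77.564
3 2.106 5.545 106.293
4 1.495 2.795 126.690
5 1.062 1.409 141.172
6 0.754 0.710 151.454
7 0.535 0.358 158.754
final: 158.754 1.900

Arc 1: start y=19.830, vy=6.310 → t=2.720, apex=21.821, x_land=37.102, impact vy=-20.891
  bounce: vy ← 0.71·20.891 = 14.832
Arc 2: start y=0.000, vy=14.832 → t=2.966, apex=11.000, x_land=77.564, impact vy=-14.832
  bounce: vy ← 0.71·14.832 = 10.531
Arc 3: start y=0.000, vy=10.531 → t=2.106, apex=5.545, x_land=106.293, impact vy=-10.531
  bounce: vy ← 0.71·10.531 = 7.477
Arc 4: start y=0.000, vy=7.477 → t=1.495, apex=2.795, x_land=126.690, impact vy=-7.477
  bounce: vy ← 0.71·7.477 = 5.309
Arc 5: start y=0.000, vy=5.309 → t=1.062, apex=1.409, x_land=141.172, impact vy=-5.309
  bounce: vy ← 0.71·5.309 = 3.769
Arc 6: start y=0.000, vy=3.769 → t=0.754, apex=0.710, x_land=151.454, impact vy=-3.769
  bounce: vy ← 0.71·3.769 = 2.676
Arc 7: start y=0.000, vy=2.676 → t=0.535, apex=0.358, x_land=158.754, impact vy=-2.676
  bounce: vy ← 0.71·2.676 = 1.900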